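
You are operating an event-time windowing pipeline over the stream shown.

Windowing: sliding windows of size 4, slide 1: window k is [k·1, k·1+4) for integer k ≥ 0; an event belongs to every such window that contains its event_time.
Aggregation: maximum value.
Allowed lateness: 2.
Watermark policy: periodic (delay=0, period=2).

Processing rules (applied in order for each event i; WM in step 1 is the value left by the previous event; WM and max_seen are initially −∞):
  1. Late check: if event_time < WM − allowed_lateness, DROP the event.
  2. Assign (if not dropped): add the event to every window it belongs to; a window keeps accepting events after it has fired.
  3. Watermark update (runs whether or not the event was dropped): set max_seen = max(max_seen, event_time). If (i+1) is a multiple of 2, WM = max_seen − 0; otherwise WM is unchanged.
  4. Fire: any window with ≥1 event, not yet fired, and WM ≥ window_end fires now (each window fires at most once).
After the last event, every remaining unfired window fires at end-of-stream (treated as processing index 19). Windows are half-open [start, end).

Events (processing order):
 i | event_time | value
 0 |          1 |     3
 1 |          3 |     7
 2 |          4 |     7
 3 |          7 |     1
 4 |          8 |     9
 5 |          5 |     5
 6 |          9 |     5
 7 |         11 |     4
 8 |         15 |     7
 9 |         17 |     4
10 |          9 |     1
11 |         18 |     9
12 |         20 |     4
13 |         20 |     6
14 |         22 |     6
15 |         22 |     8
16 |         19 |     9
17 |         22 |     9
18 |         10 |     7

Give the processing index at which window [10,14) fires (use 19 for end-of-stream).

9

i=0 t=1 v=3: → [1,5),[0,4); WM=−∞
i=1 t=3 v=7: → [3,7),[2,6),[1,5),[0,4); WM=3
i=2 t=4 v=7: → [4,8),[3,7),[2,6),[1,5); WM=3
i=3 t=7 v=1: → [7,11),[6,10),[5,9),[4,8); WM=7; [0,4) fires=7 [1,5) fires=7 [2,6) fires=7 [3,7) fires=7
i=4 t=8 v=9: → [8,12),[7,11),[6,10),[5,9); WM=7
i=5 t=5 v=5: → [5,9),[4,8),[3,7),[2,6); WM=8; [4,8) fires=7
i=6 t=9 v=5: → [9,13),[8,12),[7,11),[6,10); WM=8
i=7 t=11 v=4: → [11,15),[10,14),[9,13),[8,12); WM=11; [5,9) fires=9 [6,10) fires=9 [7,11) fires=9
i=8 t=15 v=7: → [15,19),[14,18),[13,17),[12,16); WM=11
i=9 t=17 v=4: → [17,21),[16,20),[15,19),[14,18); WM=17; [8,12) fires=9 [9,13) fires=5 [10,14) fires=4 [11,15) fires=4 [12,16) fires=7 [13,17) fires=7
i=10 t=9 v=1: DROP (t<17-2); WM=17
i=11 t=18 v=9: → [18,22),[17,21),[16,20),[15,19); WM=18; [14,18) fires=7
i=12 t=20 v=4: → [20,24),[19,23),[18,22),[17,21); WM=18
i=13 t=20 v=6: → [20,24),[19,23),[18,22),[17,21); WM=20; [15,19) fires=9 [16,20) fires=9
i=14 t=22 v=6: → [22,26),[21,25),[20,24),[19,23); WM=20
i=15 t=22 v=8: → [22,26),[21,25),[20,24),[19,23); WM=22; [17,21) fires=9 [18,22) fires=9
i=16 t=19 v=9: DROP (t<22-2); WM=22
i=17 t=22 v=9: → [22,26),[21,25),[20,24),[19,23); WM=22
i=18 t=10 v=7: DROP (t<22-2); WM=22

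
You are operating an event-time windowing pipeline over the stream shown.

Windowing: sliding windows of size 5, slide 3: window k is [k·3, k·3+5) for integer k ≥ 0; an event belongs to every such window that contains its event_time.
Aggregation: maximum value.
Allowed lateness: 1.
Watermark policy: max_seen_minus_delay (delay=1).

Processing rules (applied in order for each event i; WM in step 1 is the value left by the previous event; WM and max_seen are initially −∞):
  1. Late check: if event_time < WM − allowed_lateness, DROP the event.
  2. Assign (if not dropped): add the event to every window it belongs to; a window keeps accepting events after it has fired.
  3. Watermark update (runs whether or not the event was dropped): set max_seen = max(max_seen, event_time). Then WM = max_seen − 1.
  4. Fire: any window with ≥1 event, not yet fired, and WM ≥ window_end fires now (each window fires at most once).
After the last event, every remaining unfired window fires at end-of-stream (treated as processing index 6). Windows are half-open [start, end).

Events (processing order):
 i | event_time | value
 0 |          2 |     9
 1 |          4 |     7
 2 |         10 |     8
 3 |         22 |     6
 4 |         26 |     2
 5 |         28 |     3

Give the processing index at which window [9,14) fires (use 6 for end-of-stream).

i=0 t=2 v=9: → [0,5); WM=1
i=1 t=4 v=7: → [3,8),[0,5); WM=3
i=2 t=10 v=8: → [9,14),[6,11); WM=9; [0,5) fires=9 [3,8) fires=7
i=3 t=22 v=6: → [21,26),[18,23); WM=21; [6,11) fires=8 [9,14) fires=8
i=4 t=26 v=2: → [24,29); WM=25; [18,23) fires=6
i=5 t=28 v=3: → [27,32),[24,29); WM=27; [21,26) fires=6

3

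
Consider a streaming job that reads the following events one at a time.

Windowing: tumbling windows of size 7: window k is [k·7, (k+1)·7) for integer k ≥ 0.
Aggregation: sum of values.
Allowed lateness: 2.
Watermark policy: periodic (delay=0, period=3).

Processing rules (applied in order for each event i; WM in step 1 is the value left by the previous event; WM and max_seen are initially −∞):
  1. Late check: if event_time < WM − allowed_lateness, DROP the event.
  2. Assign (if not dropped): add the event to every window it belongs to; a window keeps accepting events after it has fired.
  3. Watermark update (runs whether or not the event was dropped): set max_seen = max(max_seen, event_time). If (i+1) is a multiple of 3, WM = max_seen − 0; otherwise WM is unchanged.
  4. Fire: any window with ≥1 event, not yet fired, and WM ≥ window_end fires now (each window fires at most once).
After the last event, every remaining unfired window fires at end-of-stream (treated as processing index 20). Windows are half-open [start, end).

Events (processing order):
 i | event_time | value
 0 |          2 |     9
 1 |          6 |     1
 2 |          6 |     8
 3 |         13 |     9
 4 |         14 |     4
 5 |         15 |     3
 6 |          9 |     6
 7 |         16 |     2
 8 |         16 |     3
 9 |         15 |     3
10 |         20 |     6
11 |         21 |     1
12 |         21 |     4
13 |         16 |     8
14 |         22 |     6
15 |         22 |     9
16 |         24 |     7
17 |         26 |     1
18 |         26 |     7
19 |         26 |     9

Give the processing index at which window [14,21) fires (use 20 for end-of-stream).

11

i=0 t=2 v=9: → [0,7); WM=−∞
i=1 t=6 v=1: → [0,7); WM=−∞
i=2 t=6 v=8: → [0,7); WM=6
i=3 t=13 v=9: → [7,14); WM=6
i=4 t=14 v=4: → [14,21); WM=6
i=5 t=15 v=3: → [14,21); WM=15; [0,7) fires=18 [7,14) fires=9
i=6 t=9 v=6: DROP (t<15-2); WM=15
i=7 t=16 v=2: → [14,21); WM=15
i=8 t=16 v=3: → [14,21); WM=16
i=9 t=15 v=3: → [14,21); WM=16
i=10 t=20 v=6: → [14,21); WM=16
i=11 t=21 v=1: → [21,28); WM=21; [14,21) fires=21
i=12 t=21 v=4: → [21,28); WM=21
i=13 t=16 v=8: DROP (t<21-2); WM=21
i=14 t=22 v=6: → [21,28); WM=22
i=15 t=22 v=9: → [21,28); WM=22
i=16 t=24 v=7: → [21,28); WM=22
i=17 t=26 v=1: → [21,28); WM=26
i=18 t=26 v=7: → [21,28); WM=26
i=19 t=26 v=9: → [21,28); WM=26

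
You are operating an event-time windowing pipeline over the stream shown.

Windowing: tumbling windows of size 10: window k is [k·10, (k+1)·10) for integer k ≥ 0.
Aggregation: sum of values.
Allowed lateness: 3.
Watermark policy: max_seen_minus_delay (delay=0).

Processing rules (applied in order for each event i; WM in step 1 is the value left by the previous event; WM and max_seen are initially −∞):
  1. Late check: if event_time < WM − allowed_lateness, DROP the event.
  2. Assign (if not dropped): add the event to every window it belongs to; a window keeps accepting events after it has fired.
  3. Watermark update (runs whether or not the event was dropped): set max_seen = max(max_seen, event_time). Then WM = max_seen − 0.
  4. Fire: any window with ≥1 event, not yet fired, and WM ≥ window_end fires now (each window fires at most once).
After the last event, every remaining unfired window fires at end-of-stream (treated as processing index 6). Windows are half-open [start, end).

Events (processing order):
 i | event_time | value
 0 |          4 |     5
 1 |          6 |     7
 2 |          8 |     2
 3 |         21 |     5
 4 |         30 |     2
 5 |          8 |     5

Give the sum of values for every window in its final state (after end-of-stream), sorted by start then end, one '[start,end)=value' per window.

i=0 t=4 v=5: → [0,10); WM=4
i=1 t=6 v=7: → [0,10); WM=6
i=2 t=8 v=2: → [0,10); WM=8
i=3 t=21 v=5: → [20,30); WM=21; [0,10) fires=14
i=4 t=30 v=2: → [30,40); WM=30; [20,30) fires=5
i=5 t=8 v=5: DROP (t<30-3); WM=30

[0,10)=14 [20,30)=5 [30,40)=2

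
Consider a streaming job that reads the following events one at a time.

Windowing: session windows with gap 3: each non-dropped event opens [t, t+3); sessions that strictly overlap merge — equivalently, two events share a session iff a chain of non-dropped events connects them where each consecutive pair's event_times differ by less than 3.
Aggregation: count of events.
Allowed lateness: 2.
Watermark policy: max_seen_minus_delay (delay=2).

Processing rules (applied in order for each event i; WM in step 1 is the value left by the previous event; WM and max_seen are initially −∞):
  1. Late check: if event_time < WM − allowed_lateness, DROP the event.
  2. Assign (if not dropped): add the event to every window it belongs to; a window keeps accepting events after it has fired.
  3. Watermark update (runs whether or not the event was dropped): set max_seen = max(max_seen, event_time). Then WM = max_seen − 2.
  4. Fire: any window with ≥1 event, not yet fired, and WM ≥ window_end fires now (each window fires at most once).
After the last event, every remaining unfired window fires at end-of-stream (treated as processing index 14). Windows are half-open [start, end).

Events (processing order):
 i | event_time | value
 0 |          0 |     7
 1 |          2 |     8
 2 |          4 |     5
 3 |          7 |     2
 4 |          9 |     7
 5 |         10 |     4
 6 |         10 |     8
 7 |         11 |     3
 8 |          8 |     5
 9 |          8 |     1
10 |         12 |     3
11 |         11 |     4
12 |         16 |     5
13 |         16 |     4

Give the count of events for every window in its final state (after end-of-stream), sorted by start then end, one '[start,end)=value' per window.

i=0 t=0 v=7: → [0,3); WM=-2
i=1 t=2 v=8: → [0,5); WM=0
i=2 t=4 v=5: → [0,7); WM=2
i=3 t=7 v=2: → [7,10); WM=5
i=4 t=9 v=7: → [7,12); WM=7
i=5 t=10 v=4: → [7,13); WM=8
i=6 t=10 v=8: → [7,13); WM=8
i=7 t=11 v=3: → [7,14); WM=9
i=8 t=8 v=5: → [7,14); WM=9
i=9 t=8 v=1: → [7,14); WM=9
i=10 t=12 v=3: → [7,15); WM=10
i=11 t=11 v=4: → [7,15); WM=10
i=12 t=16 v=5: → [16,19); WM=14
i=13 t=16 v=4: → [16,19); WM=14

[0,7)=3 [7,15)=9 [16,19)=2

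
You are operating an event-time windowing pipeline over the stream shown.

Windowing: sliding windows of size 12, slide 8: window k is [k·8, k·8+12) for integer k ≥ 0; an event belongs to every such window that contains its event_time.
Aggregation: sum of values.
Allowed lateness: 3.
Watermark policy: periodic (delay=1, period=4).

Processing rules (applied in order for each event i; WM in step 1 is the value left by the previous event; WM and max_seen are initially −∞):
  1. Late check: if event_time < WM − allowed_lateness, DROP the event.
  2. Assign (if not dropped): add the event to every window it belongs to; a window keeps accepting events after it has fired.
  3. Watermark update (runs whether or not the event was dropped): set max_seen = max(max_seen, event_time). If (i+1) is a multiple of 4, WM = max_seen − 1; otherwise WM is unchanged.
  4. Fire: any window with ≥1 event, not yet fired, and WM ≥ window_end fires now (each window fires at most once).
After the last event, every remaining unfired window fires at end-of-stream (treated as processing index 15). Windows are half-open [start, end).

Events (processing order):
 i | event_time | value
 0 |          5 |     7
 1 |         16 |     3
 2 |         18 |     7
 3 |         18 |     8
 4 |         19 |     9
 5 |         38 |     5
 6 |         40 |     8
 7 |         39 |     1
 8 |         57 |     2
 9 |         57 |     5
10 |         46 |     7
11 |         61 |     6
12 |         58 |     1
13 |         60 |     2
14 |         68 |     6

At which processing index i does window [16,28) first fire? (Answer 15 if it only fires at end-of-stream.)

i=0 t=5 v=7: → [0,12); WM=−∞
i=1 t=16 v=3: → [16,28),[8,20); WM=−∞
i=2 t=18 v=7: → [16,28),[8,20); WM=−∞
i=3 t=18 v=8: → [16,28),[8,20); WM=17; [0,12) fires=7
i=4 t=19 v=9: → [16,28),[8,20); WM=17
i=5 t=38 v=5: → [32,44); WM=17
i=6 t=40 v=8: → [40,52),[32,44); WM=17
i=7 t=39 v=1: → [32,44); WM=39; [8,20) fires=27 [16,28) fires=27
i=8 t=57 v=2: → [56,68),[48,60); WM=39
i=9 t=57 v=5: → [56,68),[48,60); WM=39
i=10 t=46 v=7: → [40,52); WM=39
i=11 t=61 v=6: → [56,68); WM=60; [32,44) fires=14 [40,52) fires=15 [48,60) fires=7
i=12 t=58 v=1: → [56,68),[48,60); WM=60
i=13 t=60 v=2: → [56,68); WM=60
i=14 t=68 v=6: → [64,76); WM=60

7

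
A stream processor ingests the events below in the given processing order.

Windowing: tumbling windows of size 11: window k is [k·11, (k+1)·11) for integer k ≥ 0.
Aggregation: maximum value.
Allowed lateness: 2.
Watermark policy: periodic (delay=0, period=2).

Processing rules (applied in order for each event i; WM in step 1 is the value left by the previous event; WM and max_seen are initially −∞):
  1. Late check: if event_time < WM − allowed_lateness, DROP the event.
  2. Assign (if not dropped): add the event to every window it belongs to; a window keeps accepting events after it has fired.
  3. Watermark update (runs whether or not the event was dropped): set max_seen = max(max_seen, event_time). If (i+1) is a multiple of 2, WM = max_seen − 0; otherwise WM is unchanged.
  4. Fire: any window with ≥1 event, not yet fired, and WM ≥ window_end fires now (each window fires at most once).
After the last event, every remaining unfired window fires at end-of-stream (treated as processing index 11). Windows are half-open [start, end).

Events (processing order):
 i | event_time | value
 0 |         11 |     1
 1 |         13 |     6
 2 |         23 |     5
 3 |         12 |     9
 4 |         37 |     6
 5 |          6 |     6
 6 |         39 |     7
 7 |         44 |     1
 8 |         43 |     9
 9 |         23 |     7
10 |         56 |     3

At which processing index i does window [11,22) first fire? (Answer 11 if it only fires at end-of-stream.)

i=0 t=11 v=1: → [11,22); WM=−∞
i=1 t=13 v=6: → [11,22); WM=13
i=2 t=23 v=5: → [22,33); WM=13
i=3 t=12 v=9: → [11,22); WM=23; [11,22) fires=9
i=4 t=37 v=6: → [33,44); WM=23
i=5 t=6 v=6: DROP (t<23-2); WM=37; [22,33) fires=5
i=6 t=39 v=7: → [33,44); WM=37
i=7 t=44 v=1: → [44,55); WM=44; [33,44) fires=7
i=8 t=43 v=9: → [33,44); WM=44
i=9 t=23 v=7: DROP (t<44-2); WM=44
i=10 t=56 v=3: → [55,66); WM=44

3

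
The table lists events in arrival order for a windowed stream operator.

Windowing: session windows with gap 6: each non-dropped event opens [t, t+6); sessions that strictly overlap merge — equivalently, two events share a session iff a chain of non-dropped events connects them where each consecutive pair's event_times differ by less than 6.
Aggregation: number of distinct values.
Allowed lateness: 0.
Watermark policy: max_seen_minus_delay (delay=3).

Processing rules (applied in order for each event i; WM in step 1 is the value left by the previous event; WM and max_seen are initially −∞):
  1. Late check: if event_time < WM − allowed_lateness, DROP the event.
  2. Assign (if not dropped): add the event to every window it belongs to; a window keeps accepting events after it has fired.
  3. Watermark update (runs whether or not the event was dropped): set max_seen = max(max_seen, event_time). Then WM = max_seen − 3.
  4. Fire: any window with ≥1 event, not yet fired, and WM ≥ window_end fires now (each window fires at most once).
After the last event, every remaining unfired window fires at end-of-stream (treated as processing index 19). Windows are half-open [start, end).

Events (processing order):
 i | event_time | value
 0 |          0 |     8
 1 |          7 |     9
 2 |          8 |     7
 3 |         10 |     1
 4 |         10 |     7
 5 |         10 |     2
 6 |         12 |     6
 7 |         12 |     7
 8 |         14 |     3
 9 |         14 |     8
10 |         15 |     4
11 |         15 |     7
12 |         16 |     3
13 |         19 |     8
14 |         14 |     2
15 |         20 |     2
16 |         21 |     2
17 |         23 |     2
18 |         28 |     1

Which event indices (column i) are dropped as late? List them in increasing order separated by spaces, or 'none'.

14

i=0 t=0 v=8: → [0,6); WM=-3
i=1 t=7 v=9: → [7,13); WM=4
i=2 t=8 v=7: → [7,14); WM=5
i=3 t=10 v=1: → [7,16); WM=7
i=4 t=10 v=7: → [7,16); WM=7
i=5 t=10 v=2: → [7,16); WM=7
i=6 t=12 v=6: → [7,18); WM=9
i=7 t=12 v=7: → [7,18); WM=9
i=8 t=14 v=3: → [7,20); WM=11
i=9 t=14 v=8: → [7,20); WM=11
i=10 t=15 v=4: → [7,21); WM=12
i=11 t=15 v=7: → [7,21); WM=12
i=12 t=16 v=3: → [7,22); WM=13
i=13 t=19 v=8: → [7,25); WM=16
i=14 t=14 v=2: DROP (t<16-0); WM=16
i=15 t=20 v=2: → [7,26); WM=17
i=16 t=21 v=2: → [7,27); WM=18
i=17 t=23 v=2: → [7,29); WM=20
i=18 t=28 v=1: → [7,34); WM=25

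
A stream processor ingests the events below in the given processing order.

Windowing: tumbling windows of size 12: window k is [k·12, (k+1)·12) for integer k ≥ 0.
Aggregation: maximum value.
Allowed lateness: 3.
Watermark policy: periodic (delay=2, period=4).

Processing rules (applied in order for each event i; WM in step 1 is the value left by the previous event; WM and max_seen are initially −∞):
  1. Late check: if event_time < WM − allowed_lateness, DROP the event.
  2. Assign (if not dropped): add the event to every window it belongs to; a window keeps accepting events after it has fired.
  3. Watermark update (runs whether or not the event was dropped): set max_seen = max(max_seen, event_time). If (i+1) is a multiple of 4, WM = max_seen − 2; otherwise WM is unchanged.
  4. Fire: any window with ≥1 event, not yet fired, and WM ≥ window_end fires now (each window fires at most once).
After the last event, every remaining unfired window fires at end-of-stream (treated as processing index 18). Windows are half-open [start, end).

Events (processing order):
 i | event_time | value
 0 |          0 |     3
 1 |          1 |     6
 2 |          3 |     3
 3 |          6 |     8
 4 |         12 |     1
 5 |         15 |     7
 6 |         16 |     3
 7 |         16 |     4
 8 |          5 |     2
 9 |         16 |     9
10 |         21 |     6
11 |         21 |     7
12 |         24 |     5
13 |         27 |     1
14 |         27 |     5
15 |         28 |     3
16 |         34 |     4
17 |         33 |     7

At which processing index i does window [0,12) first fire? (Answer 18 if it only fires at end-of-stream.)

7

i=0 t=0 v=3: → [0,12); WM=−∞
i=1 t=1 v=6: → [0,12); WM=−∞
i=2 t=3 v=3: → [0,12); WM=−∞
i=3 t=6 v=8: → [0,12); WM=4
i=4 t=12 v=1: → [12,24); WM=4
i=5 t=15 v=7: → [12,24); WM=4
i=6 t=16 v=3: → [12,24); WM=4
i=7 t=16 v=4: → [12,24); WM=14; [0,12) fires=8
i=8 t=5 v=2: DROP (t<14-3); WM=14
i=9 t=16 v=9: → [12,24); WM=14
i=10 t=21 v=6: → [12,24); WM=14
i=11 t=21 v=7: → [12,24); WM=19
i=12 t=24 v=5: → [24,36); WM=19
i=13 t=27 v=1: → [24,36); WM=19
i=14 t=27 v=5: → [24,36); WM=19
i=15 t=28 v=3: → [24,36); WM=26; [12,24) fires=9
i=16 t=34 v=4: → [24,36); WM=26
i=17 t=33 v=7: → [24,36); WM=26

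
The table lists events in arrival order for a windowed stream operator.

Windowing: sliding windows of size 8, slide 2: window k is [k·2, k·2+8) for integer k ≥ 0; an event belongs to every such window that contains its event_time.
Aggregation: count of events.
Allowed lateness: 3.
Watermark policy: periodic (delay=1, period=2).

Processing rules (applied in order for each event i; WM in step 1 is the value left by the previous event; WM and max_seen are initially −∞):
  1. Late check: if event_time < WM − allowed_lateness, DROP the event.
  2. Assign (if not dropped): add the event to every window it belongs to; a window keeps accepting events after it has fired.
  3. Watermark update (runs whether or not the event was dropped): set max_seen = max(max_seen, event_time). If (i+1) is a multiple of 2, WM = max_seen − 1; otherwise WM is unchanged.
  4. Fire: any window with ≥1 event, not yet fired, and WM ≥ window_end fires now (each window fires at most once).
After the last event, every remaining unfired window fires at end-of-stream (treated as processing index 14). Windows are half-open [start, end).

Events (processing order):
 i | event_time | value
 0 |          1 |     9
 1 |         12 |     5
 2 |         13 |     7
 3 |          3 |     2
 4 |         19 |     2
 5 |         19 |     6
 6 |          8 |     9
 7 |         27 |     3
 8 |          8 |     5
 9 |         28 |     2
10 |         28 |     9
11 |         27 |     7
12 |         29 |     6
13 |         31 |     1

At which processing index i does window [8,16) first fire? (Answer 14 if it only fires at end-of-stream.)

i=0 t=1 v=9: → [0,8); WM=−∞
i=1 t=12 v=5: → [12,20),[10,18),[8,16),[6,14); WM=11; [0,8) fires=1
i=2 t=13 v=7: → [12,20),[10,18),[8,16),[6,14); WM=11
i=3 t=3 v=2: DROP (t<11-3); WM=12
i=4 t=19 v=2: → [18,26),[16,24),[14,22),[12,20); WM=12
i=5 t=19 v=6: → [18,26),[16,24),[14,22),[12,20); WM=18; [6,14) fires=2 [8,16) fires=2 [10,18) fires=2
i=6 t=8 v=9: DROP (t<18-3); WM=18
i=7 t=27 v=3: → [26,34),[24,32),[22,30),[20,28); WM=26; [12,20) fires=4 [14,22) fires=2 [16,24) fires=2 [18,26) fires=2
i=8 t=8 v=5: DROP (t<26-3); WM=26
i=9 t=28 v=2: → [28,36),[26,34),[24,32),[22,30); WM=27
i=10 t=28 v=9: → [28,36),[26,34),[24,32),[22,30); WM=27
i=11 t=27 v=7: → [26,34),[24,32),[22,30),[20,28); WM=27
i=12 t=29 v=6: → [28,36),[26,34),[24,32),[22,30); WM=27
i=13 t=31 v=1: → [30,38),[28,36),[26,34),[24,32); WM=30; [20,28) fires=2 [22,30) fires=5

5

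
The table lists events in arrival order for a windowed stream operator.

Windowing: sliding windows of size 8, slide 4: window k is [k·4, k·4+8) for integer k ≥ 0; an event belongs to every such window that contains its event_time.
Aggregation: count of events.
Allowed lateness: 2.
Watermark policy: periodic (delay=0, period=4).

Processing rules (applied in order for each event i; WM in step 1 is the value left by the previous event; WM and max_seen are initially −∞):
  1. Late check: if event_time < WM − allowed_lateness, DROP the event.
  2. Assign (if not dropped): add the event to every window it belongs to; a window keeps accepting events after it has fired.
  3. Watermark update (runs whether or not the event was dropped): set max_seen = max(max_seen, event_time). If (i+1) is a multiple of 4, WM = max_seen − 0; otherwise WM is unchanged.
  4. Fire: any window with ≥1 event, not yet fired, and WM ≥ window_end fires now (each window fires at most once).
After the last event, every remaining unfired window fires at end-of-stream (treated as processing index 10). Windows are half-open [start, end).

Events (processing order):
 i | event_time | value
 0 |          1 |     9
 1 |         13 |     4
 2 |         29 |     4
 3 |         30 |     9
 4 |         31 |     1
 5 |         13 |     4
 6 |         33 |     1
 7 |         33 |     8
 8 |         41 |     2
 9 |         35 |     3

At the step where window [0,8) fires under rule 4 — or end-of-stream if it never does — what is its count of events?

i=0 t=1 v=9: → [0,8); WM=−∞
i=1 t=13 v=4: → [12,20),[8,16); WM=−∞
i=2 t=29 v=4: → [28,36),[24,32); WM=−∞
i=3 t=30 v=9: → [28,36),[24,32); WM=30; [0,8) fires=1 [8,16) fires=1 [12,20) fires=1
i=4 t=31 v=1: → [28,36),[24,32); WM=30
i=5 t=13 v=4: DROP (t<30-2); WM=30
i=6 t=33 v=1: → [32,40),[28,36); WM=30
i=7 t=33 v=8: → [32,40),[28,36); WM=33; [24,32) fires=3
i=8 t=41 v=2: → [40,48),[36,44); WM=33
i=9 t=35 v=3: → [32,40),[28,36); WM=33

1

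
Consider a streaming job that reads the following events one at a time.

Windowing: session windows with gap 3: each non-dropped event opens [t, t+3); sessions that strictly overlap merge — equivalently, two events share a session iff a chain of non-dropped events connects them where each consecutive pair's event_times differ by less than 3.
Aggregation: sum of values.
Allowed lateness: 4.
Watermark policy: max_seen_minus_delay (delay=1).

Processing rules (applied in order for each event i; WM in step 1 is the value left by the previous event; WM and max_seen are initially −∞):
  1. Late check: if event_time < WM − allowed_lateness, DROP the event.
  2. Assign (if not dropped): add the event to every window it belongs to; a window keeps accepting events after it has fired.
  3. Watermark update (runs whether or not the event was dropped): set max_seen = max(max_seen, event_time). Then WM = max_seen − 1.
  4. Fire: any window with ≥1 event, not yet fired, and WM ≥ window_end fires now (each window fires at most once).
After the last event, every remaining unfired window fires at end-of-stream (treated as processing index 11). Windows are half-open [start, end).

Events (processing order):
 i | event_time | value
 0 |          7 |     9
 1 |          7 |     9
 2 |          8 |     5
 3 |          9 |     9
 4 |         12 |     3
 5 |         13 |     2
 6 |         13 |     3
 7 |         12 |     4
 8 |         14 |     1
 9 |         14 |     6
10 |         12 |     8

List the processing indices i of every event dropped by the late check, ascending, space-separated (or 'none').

none

i=0 t=7 v=9: → [7,10); WM=6
i=1 t=7 v=9: → [7,10); WM=6
i=2 t=8 v=5: → [7,11); WM=7
i=3 t=9 v=9: → [7,12); WM=8
i=4 t=12 v=3: → [12,15); WM=11
i=5 t=13 v=2: → [12,16); WM=12
i=6 t=13 v=3: → [12,16); WM=12
i=7 t=12 v=4: → [12,16); WM=12
i=8 t=14 v=1: → [12,17); WM=13
i=9 t=14 v=6: → [12,17); WM=13
i=10 t=12 v=8: → [12,17); WM=13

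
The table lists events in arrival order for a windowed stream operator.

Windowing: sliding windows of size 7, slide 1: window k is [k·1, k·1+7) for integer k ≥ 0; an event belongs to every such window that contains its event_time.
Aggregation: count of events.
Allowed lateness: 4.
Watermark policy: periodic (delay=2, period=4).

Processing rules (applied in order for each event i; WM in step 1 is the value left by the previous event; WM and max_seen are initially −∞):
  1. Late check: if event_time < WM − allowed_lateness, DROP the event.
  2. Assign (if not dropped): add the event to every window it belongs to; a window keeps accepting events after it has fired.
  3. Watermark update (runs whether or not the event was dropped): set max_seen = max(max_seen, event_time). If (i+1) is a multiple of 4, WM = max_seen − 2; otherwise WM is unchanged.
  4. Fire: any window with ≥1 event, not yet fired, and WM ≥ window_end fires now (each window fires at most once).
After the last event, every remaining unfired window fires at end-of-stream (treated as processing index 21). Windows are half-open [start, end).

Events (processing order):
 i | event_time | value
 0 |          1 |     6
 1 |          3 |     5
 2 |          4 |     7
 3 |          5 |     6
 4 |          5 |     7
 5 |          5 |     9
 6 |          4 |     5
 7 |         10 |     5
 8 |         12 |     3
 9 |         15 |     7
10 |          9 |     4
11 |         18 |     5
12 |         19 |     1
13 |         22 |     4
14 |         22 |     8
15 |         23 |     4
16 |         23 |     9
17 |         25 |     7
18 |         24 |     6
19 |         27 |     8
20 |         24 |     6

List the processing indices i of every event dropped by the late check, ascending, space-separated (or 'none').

none

i=0 t=1 v=6: → [1,8),[0,7); WM=−∞
i=1 t=3 v=5: → [3,10),[2,9),[1,8),[0,7); WM=−∞
i=2 t=4 v=7: → [4,11),[3,10),[2,9),[1,8),[0,7); WM=−∞
i=3 t=5 v=6: → [5,12),[4,11),[3,10),[2,9),[1,8),[0,7); WM=3
i=4 t=5 v=7: → [5,12),[4,11),[3,10),[2,9),[1,8),[0,7); WM=3
i=5 t=5 v=9: → [5,12),[4,11),[3,10),[2,9),[1,8),[0,7); WM=3
i=6 t=4 v=5: → [4,11),[3,10),[2,9),[1,8),[0,7); WM=3
i=7 t=10 v=5: → [10,17),[9,16),[8,15),[7,14),[6,13),[5,12),[4,11); WM=8; [0,7) fires=7 [1,8) fires=7
i=8 t=12 v=3: → [12,19),[11,18),[10,17),[9,16),[8,15),[7,14),[6,13); WM=8
i=9 t=15 v=7: → [15,22),[14,21),[13,20),[12,19),[11,18),[10,17),[9,16); WM=8
i=10 t=9 v=4: → [9,16),[8,15),[7,14),[6,13),[5,12),[4,11),[3,10); WM=8
i=11 t=18 v=5: → [18,25),[17,24),[16,23),[15,22),[14,21),[13,20),[12,19); WM=16; [2,9) fires=6 [3,10) fires=7 [4,11) fires=7 [5,12) fires=5 [6,13) fires=3 [7,14) fires=3 [8,15) fires=3 [9,16) fires=4
i=12 t=19 v=1: → [19,26),[18,25),[17,24),[16,23),[15,22),[14,21),[13,20); WM=16
i=13 t=22 v=4: → [22,29),[21,28),[20,27),[19,26),[18,25),[17,24),[16,23); WM=16
i=14 t=22 v=8: → [22,29),[21,28),[20,27),[19,26),[18,25),[17,24),[16,23); WM=16
i=15 t=23 v=4: → [23,30),[22,29),[21,28),[20,27),[19,26),[18,25),[17,24); WM=21; [10,17) fires=3 [11,18) fires=2 [12,19) fires=3 [13,20) fires=3 [14,21) fires=3
i=16 t=23 v=9: → [23,30),[22,29),[21,28),[20,27),[19,26),[18,25),[17,24); WM=21
i=17 t=25 v=7: → [25,32),[24,31),[23,30),[22,29),[21,28),[20,27),[19,26); WM=21
i=18 t=24 v=6: → [24,31),[23,30),[22,29),[21,28),[20,27),[19,26),[18,25); WM=21
i=19 t=27 v=8: → [27,34),[26,33),[25,32),[24,31),[23,30),[22,29),[21,28); WM=25; [15,22) fires=3 [16,23) fires=4 [17,24) fires=6 [18,25) fires=7
i=20 t=24 v=6: → [24,31),[23,30),[22,29),[21,28),[20,27),[19,26),[18,25); WM=25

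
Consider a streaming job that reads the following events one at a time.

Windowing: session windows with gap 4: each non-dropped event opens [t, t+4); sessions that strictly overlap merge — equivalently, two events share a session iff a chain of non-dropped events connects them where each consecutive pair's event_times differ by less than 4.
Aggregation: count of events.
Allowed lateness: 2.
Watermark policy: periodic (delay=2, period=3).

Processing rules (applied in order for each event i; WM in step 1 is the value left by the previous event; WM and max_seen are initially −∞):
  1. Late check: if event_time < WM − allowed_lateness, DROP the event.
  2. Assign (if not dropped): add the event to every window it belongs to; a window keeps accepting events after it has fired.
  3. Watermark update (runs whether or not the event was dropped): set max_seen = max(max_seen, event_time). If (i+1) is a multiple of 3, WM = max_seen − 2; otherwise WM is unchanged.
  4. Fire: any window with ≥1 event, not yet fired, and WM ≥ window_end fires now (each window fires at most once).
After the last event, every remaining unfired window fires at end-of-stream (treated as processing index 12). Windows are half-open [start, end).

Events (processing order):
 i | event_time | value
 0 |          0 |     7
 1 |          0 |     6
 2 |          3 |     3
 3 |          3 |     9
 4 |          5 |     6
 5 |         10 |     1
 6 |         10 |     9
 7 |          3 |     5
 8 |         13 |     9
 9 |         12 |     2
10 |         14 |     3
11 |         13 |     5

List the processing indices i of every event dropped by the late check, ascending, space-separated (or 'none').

7

i=0 t=0 v=7: → [0,4); WM=−∞
i=1 t=0 v=6: → [0,4); WM=−∞
i=2 t=3 v=3: → [0,7); WM=1
i=3 t=3 v=9: → [0,7); WM=1
i=4 t=5 v=6: → [0,9); WM=1
i=5 t=10 v=1: → [10,14); WM=8
i=6 t=10 v=9: → [10,14); WM=8
i=7 t=3 v=5: DROP (t<8-2); WM=8
i=8 t=13 v=9: → [10,17); WM=11
i=9 t=12 v=2: → [10,17); WM=11
i=10 t=14 v=3: → [10,18); WM=11
i=11 t=13 v=5: → [10,18); WM=12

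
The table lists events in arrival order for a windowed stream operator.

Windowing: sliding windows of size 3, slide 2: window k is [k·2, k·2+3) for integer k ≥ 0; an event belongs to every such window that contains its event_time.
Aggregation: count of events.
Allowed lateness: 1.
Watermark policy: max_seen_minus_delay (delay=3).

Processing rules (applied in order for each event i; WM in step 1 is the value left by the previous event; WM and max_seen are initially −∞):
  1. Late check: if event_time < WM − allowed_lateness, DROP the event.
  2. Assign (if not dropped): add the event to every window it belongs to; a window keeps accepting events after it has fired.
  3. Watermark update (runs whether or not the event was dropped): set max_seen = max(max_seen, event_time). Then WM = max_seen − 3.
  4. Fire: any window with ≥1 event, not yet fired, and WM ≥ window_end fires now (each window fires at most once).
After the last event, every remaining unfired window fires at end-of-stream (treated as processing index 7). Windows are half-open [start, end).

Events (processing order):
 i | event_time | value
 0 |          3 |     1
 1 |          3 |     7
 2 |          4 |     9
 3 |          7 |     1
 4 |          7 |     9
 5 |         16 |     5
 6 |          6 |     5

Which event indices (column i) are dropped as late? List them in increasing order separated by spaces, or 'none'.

6

i=0 t=3 v=1: → [2,5); WM=0
i=1 t=3 v=7: → [2,5); WM=0
i=2 t=4 v=9: → [4,7),[2,5); WM=1
i=3 t=7 v=1: → [6,9); WM=4
i=4 t=7 v=9: → [6,9); WM=4
i=5 t=16 v=5: → [16,19),[14,17); WM=13; [2,5) fires=3 [4,7) fires=1 [6,9) fires=2
i=6 t=6 v=5: DROP (t<13-1); WM=13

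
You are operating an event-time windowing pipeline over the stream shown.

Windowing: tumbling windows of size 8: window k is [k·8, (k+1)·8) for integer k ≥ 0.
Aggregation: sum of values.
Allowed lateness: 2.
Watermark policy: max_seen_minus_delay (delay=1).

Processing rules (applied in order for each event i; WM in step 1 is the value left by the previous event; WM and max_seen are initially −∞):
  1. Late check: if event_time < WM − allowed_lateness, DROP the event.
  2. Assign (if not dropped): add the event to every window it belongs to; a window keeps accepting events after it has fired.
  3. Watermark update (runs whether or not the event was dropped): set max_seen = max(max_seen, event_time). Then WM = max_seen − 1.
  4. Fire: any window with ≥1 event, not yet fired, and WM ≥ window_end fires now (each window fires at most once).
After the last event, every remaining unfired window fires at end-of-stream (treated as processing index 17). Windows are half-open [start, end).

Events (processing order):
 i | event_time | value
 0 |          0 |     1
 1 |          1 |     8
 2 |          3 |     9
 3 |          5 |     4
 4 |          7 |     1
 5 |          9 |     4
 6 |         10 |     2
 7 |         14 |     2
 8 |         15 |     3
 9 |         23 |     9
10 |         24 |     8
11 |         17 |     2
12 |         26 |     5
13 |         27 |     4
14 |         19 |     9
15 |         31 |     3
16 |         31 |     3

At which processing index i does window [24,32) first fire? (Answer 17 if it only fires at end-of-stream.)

17

i=0 t=0 v=1: → [0,8); WM=-1
i=1 t=1 v=8: → [0,8); WM=0
i=2 t=3 v=9: → [0,8); WM=2
i=3 t=5 v=4: → [0,8); WM=4
i=4 t=7 v=1: → [0,8); WM=6
i=5 t=9 v=4: → [8,16); WM=8; [0,8) fires=23
i=6 t=10 v=2: → [8,16); WM=9
i=7 t=14 v=2: → [8,16); WM=13
i=8 t=15 v=3: → [8,16); WM=14
i=9 t=23 v=9: → [16,24); WM=22; [8,16) fires=11
i=10 t=24 v=8: → [24,32); WM=23
i=11 t=17 v=2: DROP (t<23-2); WM=23
i=12 t=26 v=5: → [24,32); WM=25; [16,24) fires=9
i=13 t=27 v=4: → [24,32); WM=26
i=14 t=19 v=9: DROP (t<26-2); WM=26
i=15 t=31 v=3: → [24,32); WM=30
i=16 t=31 v=3: → [24,32); WM=30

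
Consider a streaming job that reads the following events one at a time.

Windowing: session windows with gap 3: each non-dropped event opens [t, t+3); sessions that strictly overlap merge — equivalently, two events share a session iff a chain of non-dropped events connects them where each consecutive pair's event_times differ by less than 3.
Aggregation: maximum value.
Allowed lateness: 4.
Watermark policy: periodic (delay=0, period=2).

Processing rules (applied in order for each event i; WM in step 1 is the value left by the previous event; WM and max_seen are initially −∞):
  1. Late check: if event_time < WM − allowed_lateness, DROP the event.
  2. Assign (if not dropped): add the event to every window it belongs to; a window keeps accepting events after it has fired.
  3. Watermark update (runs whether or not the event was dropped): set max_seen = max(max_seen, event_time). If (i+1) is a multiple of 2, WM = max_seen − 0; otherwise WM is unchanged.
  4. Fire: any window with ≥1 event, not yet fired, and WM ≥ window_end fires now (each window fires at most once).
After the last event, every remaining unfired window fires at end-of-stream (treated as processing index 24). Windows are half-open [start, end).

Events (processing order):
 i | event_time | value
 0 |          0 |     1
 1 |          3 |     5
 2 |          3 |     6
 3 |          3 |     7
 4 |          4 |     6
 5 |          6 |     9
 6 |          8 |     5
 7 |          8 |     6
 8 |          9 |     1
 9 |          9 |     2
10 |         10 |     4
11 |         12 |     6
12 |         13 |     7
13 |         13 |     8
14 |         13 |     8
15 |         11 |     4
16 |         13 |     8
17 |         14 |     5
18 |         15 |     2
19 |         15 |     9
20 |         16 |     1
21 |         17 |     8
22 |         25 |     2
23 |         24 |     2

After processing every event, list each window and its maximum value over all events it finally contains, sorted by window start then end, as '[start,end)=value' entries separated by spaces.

i=0 t=0 v=1: → [0,3); WM=−∞
i=1 t=3 v=5: → [3,6); WM=3
i=2 t=3 v=6: → [3,6); WM=3
i=3 t=3 v=7: → [3,6); WM=3
i=4 t=4 v=6: → [3,7); WM=3
i=5 t=6 v=9: → [3,9); WM=6
i=6 t=8 v=5: → [3,11); WM=6
i=7 t=8 v=6: → [3,11); WM=8
i=8 t=9 v=1: → [3,12); WM=8
i=9 t=9 v=2: → [3,12); WM=9
i=10 t=10 v=4: → [3,13); WM=9
i=11 t=12 v=6: → [3,15); WM=12
i=12 t=13 v=7: → [3,16); WM=12
i=13 t=13 v=8: → [3,16); WM=13
i=14 t=13 v=8: → [3,16); WM=13
i=15 t=11 v=4: → [3,16); WM=13
i=16 t=13 v=8: → [3,16); WM=13
i=17 t=14 v=5: → [3,17); WM=14
i=18 t=15 v=2: → [3,18); WM=14
i=19 t=15 v=9: → [3,18); WM=15
i=20 t=16 v=1: → [3,19); WM=15
i=21 t=17 v=8: → [3,20); WM=17
i=22 t=25 v=2: → [25,28); WM=17
i=23 t=24 v=2: → [24,28); WM=25

[0,3)=1 [3,20)=9 [24,28)=2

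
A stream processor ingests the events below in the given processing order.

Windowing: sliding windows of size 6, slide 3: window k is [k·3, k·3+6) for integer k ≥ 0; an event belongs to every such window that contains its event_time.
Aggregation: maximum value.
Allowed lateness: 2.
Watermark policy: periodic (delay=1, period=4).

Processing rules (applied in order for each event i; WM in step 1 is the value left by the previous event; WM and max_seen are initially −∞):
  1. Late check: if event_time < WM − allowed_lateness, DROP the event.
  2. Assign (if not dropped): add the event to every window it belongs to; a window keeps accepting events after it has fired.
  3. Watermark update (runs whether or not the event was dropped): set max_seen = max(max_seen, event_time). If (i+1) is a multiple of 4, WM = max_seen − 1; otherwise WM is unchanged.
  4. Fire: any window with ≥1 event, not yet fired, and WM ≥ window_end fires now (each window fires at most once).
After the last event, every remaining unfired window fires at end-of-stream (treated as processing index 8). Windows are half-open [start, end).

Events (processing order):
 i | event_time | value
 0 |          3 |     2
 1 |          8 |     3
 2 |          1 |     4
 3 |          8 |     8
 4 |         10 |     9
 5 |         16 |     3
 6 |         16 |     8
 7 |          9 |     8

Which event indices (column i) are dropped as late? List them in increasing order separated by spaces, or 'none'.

i=0 t=3 v=2: → [3,9),[0,6); WM=−∞
i=1 t=8 v=3: → [6,12),[3,9); WM=−∞
i=2 t=1 v=4: → [0,6); WM=−∞
i=3 t=8 v=8: → [6,12),[3,9); WM=7; [0,6) fires=4
i=4 t=10 v=9: → [9,15),[6,12); WM=7
i=5 t=16 v=3: → [15,21),[12,18); WM=7
i=6 t=16 v=8: → [15,21),[12,18); WM=7
i=7 t=9 v=8: → [9,15),[6,12); WM=15; [3,9) fires=8 [6,12) fires=9 [9,15) fires=9

none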